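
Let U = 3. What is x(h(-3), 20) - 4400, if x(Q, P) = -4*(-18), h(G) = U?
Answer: -4328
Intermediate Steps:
h(G) = 3
x(Q, P) = 72
x(h(-3), 20) - 4400 = 72 - 4400 = -4328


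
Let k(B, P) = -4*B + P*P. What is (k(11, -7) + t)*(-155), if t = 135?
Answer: -21700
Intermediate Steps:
k(B, P) = P² - 4*B (k(B, P) = -4*B + P² = P² - 4*B)
(k(11, -7) + t)*(-155) = (((-7)² - 4*11) + 135)*(-155) = ((49 - 44) + 135)*(-155) = (5 + 135)*(-155) = 140*(-155) = -21700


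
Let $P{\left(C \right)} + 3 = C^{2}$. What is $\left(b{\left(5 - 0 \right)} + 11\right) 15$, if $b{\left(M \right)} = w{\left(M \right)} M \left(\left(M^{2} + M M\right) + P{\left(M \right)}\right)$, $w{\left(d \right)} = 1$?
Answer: $5565$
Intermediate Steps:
$P{\left(C \right)} = -3 + C^{2}$
$b{\left(M \right)} = M \left(-3 + 3 M^{2}\right)$ ($b{\left(M \right)} = 1 M \left(\left(M^{2} + M M\right) + \left(-3 + M^{2}\right)\right) = M \left(\left(M^{2} + M^{2}\right) + \left(-3 + M^{2}\right)\right) = M \left(2 M^{2} + \left(-3 + M^{2}\right)\right) = M \left(-3 + 3 M^{2}\right)$)
$\left(b{\left(5 - 0 \right)} + 11\right) 15 = \left(3 \left(5 - 0\right) \left(-1 + \left(5 - 0\right)^{2}\right) + 11\right) 15 = \left(3 \left(5 + 0\right) \left(-1 + \left(5 + 0\right)^{2}\right) + 11\right) 15 = \left(3 \cdot 5 \left(-1 + 5^{2}\right) + 11\right) 15 = \left(3 \cdot 5 \left(-1 + 25\right) + 11\right) 15 = \left(3 \cdot 5 \cdot 24 + 11\right) 15 = \left(360 + 11\right) 15 = 371 \cdot 15 = 5565$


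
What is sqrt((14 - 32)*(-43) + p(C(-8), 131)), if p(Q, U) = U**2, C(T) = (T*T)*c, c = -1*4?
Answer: sqrt(17935) ≈ 133.92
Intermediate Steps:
c = -4
C(T) = -4*T**2 (C(T) = (T*T)*(-4) = T**2*(-4) = -4*T**2)
sqrt((14 - 32)*(-43) + p(C(-8), 131)) = sqrt((14 - 32)*(-43) + 131**2) = sqrt(-18*(-43) + 17161) = sqrt(774 + 17161) = sqrt(17935)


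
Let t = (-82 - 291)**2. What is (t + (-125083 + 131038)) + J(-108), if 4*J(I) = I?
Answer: 145057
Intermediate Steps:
J(I) = I/4
t = 139129 (t = (-373)**2 = 139129)
(t + (-125083 + 131038)) + J(-108) = (139129 + (-125083 + 131038)) + (1/4)*(-108) = (139129 + 5955) - 27 = 145084 - 27 = 145057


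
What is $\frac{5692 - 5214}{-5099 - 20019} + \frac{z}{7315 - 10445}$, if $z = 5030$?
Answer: $- \frac{6391984}{3930967} \approx -1.6261$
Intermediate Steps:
$\frac{5692 - 5214}{-5099 - 20019} + \frac{z}{7315 - 10445} = \frac{5692 - 5214}{-5099 - 20019} + \frac{5030}{7315 - 10445} = \frac{478}{-25118} + \frac{5030}{-3130} = 478 \left(- \frac{1}{25118}\right) + 5030 \left(- \frac{1}{3130}\right) = - \frac{239}{12559} - \frac{503}{313} = - \frac{6391984}{3930967}$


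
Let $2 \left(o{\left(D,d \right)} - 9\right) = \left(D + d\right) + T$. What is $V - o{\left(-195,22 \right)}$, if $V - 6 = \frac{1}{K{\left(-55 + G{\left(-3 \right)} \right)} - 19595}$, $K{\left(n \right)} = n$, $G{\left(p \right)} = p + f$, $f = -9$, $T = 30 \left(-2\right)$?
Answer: $\frac{1115818}{9831} \approx 113.5$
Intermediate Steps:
$T = -60$
$G{\left(p \right)} = -9 + p$ ($G{\left(p \right)} = p - 9 = -9 + p$)
$V = \frac{117971}{19662}$ ($V = 6 + \frac{1}{\left(-55 - 12\right) - 19595} = 6 + \frac{1}{-67 - 19595} = 6 + \frac{1}{-19662} = 6 - \frac{1}{19662} = \frac{117971}{19662} \approx 5.9999$)
$o{\left(D,d \right)} = -21 + \frac{D}{2} + \frac{d}{2}$ ($o{\left(D,d \right)} = 9 + \frac{\left(D + d\right) - 60}{2} = 9 + \frac{-60 + D + d}{2} = 9 + \left(-30 + \frac{D}{2} + \frac{d}{2}\right) = -21 + \frac{D}{2} + \frac{d}{2}$)
$V - o{\left(-195,22 \right)} = \frac{117971}{19662} - \left(-21 + \frac{1}{2} \left(-195\right) + \frac{1}{2} \cdot 22\right) = \frac{117971}{19662} - \left(-21 - \frac{195}{2} + 11\right) = \frac{117971}{19662} - - \frac{215}{2} = \frac{117971}{19662} + \frac{215}{2} = \frac{1115818}{9831}$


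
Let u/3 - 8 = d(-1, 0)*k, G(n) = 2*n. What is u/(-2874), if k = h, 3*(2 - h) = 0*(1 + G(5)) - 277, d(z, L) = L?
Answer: -4/479 ≈ -0.0083507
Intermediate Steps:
h = 283/3 (h = 2 - (0*(1 + 2*5) - 277)/3 = 2 - (0*(1 + 10) - 277)/3 = 2 - (0*11 - 277)/3 = 2 - (0 - 277)/3 = 2 - 1/3*(-277) = 2 + 277/3 = 283/3 ≈ 94.333)
k = 283/3 ≈ 94.333
u = 24 (u = 24 + 3*(0*(283/3)) = 24 + 3*0 = 24 + 0 = 24)
u/(-2874) = 24/(-2874) = 24*(-1/2874) = -4/479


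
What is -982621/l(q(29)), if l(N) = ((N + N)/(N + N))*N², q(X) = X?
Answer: -982621/841 ≈ -1168.4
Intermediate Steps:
l(N) = N² (l(N) = ((2*N)/((2*N)))*N² = ((2*N)*(1/(2*N)))*N² = 1*N² = N²)
-982621/l(q(29)) = -982621/(29²) = -982621/841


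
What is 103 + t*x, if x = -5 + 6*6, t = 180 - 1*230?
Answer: -1447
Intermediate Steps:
t = -50 (t = 180 - 230 = -50)
x = 31 (x = -5 + 36 = 31)
103 + t*x = 103 - 50*31 = 103 - 1550 = -1447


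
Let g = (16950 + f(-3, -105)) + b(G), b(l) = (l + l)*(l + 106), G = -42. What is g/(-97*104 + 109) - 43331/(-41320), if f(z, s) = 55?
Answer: -48110231/412332280 ≈ -0.11668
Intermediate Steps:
b(l) = 2*l*(106 + l) (b(l) = (2*l)*(106 + l) = 2*l*(106 + l))
g = 11629 (g = (16950 + 55) + 2*(-42)*(106 - 42) = 17005 + 2*(-42)*64 = 17005 - 5376 = 11629)
g/(-97*104 + 109) - 43331/(-41320) = 11629/(-97*104 + 109) - 43331/(-41320) = 11629/(-10088 + 109) - 43331*(-1/41320) = 11629/(-9979) + 43331/41320 = 11629*(-1/9979) + 43331/41320 = -11629/9979 + 43331/41320 = -48110231/412332280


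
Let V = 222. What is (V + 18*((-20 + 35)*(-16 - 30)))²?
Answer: 148791204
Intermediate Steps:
(V + 18*((-20 + 35)*(-16 - 30)))² = (222 + 18*((-20 + 35)*(-16 - 30)))² = (222 + 18*(15*(-46)))² = (222 + 18*(-690))² = (222 - 12420)² = (-12198)² = 148791204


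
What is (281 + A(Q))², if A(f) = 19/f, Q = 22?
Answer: 38452401/484 ≈ 79447.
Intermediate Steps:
(281 + A(Q))² = (281 + 19/22)² = (6201/22)² = 38452401/484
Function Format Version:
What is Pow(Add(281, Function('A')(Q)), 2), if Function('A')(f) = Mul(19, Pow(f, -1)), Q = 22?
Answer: Rational(38452401, 484) ≈ 79447.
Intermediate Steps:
Pow(Add(281, Function('A')(Q)), 2) = Pow(Add(281, Mul(19, Pow(22, -1))), 2) = Pow(Add(281, Mul(19, Rational(1, 22))), 2) = Pow(Add(281, Rational(19, 22)), 2) = Pow(Rational(6201, 22), 2) = Rational(38452401, 484)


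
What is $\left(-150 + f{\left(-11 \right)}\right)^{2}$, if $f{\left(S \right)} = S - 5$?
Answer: $27556$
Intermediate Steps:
$f{\left(S \right)} = -5 + S$
$\left(-150 + f{\left(-11 \right)}\right)^{2} = \left(-150 - 16\right)^{2} = \left(-166\right)^{2} = 27556$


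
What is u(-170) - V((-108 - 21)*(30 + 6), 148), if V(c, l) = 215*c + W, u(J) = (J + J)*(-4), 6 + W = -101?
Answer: 999927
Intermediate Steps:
W = -107 (W = -6 - 101 = -107)
u(J) = -8*J (u(J) = (2*J)*(-4) = -8*J)
V(c, l) = -107 + 215*c (V(c, l) = 215*c - 107 = -107 + 215*c)
u(-170) - V((-108 - 21)*(30 + 6), 148) = -8*(-170) - (-107 + 215*((-108 - 21)*(30 + 6))) = 1360 - (-107 + 215*(-129*36)) = 1360 - (-107 + 215*(-4644)) = 1360 - (-107 - 998460) = 1360 - 1*(-998567) = 1360 + 998567 = 999927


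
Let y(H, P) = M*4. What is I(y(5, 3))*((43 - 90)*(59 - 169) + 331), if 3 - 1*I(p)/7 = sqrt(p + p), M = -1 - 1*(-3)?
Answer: -38507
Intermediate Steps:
M = 2 (M = -1 + 3 = 2)
y(H, P) = 8 (y(H, P) = 2*4 = 8)
I(p) = 21 - 7*sqrt(2)*sqrt(p) (I(p) = 21 - 7*sqrt(p + p) = 21 - 7*sqrt(2)*sqrt(p))
I(y(5, 3))*((43 - 90)*(59 - 169) + 331) = (21 - 7*sqrt(2)*sqrt(8))*((43 - 90)*(59 - 169) + 331) = (21 - 7*sqrt(2)*2*sqrt(2))*(-47*(-110) + 331) = (21 - 28)*(5170 + 331) = -7*5501 = -38507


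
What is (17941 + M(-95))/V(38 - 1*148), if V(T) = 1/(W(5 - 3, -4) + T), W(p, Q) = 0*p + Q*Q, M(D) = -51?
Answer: -1681660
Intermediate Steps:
W(p, Q) = Q**2 (W(p, Q) = 0 + Q**2 = Q**2)
V(T) = 1/(16 + T) (V(T) = 1/((-4)**2 + T) = 1/(16 + T))
(17941 + M(-95))/V(38 - 1*148) = (17941 - 51)/(1/(16 + (38 - 1*148))) = 17890/(1/(16 + (38 - 148))) = 17890/(1/(16 - 110)) = 17890/(1/(-94)) = 17890/(-1/94) = 17890*(-94) = -1681660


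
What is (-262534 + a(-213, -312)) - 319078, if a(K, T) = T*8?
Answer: -584108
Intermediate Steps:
a(K, T) = 8*T
(-262534 + a(-213, -312)) - 319078 = (-262534 + 8*(-312)) - 319078 = (-262534 - 2496) - 319078 = -265030 - 319078 = -584108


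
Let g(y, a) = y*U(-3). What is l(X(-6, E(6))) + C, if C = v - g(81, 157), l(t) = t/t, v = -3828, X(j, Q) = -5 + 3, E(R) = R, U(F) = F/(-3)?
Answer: -3908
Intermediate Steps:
U(F) = -F/3 (U(F) = F*(-⅓) = -F/3)
X(j, Q) = -2
g(y, a) = y (g(y, a) = y*(-⅓*(-3)) = y*1 = y)
l(t) = 1
C = -3909 (C = -3828 - 1*81 = -3828 - 81 = -3909)
l(X(-6, E(6))) + C = 1 - 3909 = -3908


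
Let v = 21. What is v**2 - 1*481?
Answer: -40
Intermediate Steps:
v**2 - 1*481 = 21**2 - 1*481 = 441 - 481 = -40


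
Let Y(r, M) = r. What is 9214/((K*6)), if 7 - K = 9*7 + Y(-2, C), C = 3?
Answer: -4607/162 ≈ -28.438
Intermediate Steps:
K = -54 (K = 7 - (9*7 - 2) = 7 - (63 - 2) = 7 - 1*61 = 7 - 61 = -54)
9214/((K*6)) = 9214/((-54*6)) = 9214/(-324) = 9214*(-1/324) = -4607/162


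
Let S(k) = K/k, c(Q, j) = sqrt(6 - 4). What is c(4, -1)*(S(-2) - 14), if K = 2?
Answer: -15*sqrt(2) ≈ -21.213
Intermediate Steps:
c(Q, j) = sqrt(2)
S(k) = 2/k
c(4, -1)*(S(-2) - 14) = sqrt(2)*(2/(-2) - 14) = sqrt(2)*(2*(-1/2) - 14) = sqrt(2)*(-1 - 14) = sqrt(2)*(-15) = -15*sqrt(2)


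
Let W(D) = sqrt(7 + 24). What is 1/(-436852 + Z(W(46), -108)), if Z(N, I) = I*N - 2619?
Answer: -439471/193134398257 + 108*sqrt(31)/193134398257 ≈ -2.2724e-6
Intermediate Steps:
W(D) = sqrt(31)
Z(N, I) = -2619 + I*N
1/(-436852 + Z(W(46), -108)) = 1/(-436852 + (-2619 - 108*sqrt(31))) = 1/(-439471 - 108*sqrt(31))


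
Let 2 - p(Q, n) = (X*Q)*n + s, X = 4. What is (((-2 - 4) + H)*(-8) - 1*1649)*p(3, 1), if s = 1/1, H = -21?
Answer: 15763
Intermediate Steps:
s = 1
p(Q, n) = 1 - 4*Q*n (p(Q, n) = 2 - ((4*Q)*n + 1) = 2 - (4*Q*n + 1) = 2 - (1 + 4*Q*n) = 2 + (-1 - 4*Q*n) = 1 - 4*Q*n)
(((-2 - 4) + H)*(-8) - 1*1649)*p(3, 1) = (((-2 - 4) - 21)*(-8) - 1*1649)*(1 - 4*3*1) = ((-6 - 21)*(-8) - 1649)*(1 - 12) = (-27*(-8) - 1649)*(-11) = (216 - 1649)*(-11) = -1433*(-11) = 15763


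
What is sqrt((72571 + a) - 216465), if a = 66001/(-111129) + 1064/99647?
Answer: I*sqrt(17645245895357145752558919)/11073671463 ≈ 379.33*I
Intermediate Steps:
a = -6458560391/11073671463 (a = 66001*(-1/111129) + 1064*(1/99647) = -66001/111129 + 1064/99647 = -6458560391/11073671463 ≈ -0.58324)
sqrt((72571 + a) - 216465) = sqrt((72571 - 6458560391/11073671463) - 216465) = sqrt(803620953180982/11073671463 - 216465) = sqrt(-1593441340057313/11073671463) = I*sqrt(17645245895357145752558919)/11073671463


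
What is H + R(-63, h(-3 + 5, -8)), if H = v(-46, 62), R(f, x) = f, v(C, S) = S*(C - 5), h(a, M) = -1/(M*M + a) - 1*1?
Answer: -3225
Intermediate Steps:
h(a, M) = -1 - 1/(a + M²) (h(a, M) = -1/(M² + a) - 1 = -1/(a + M²) - 1 = -1 - 1/(a + M²))
v(C, S) = S*(-5 + C)
H = -3162 (H = 62*(-5 - 46) = 62*(-51) = -3162)
H + R(-63, h(-3 + 5, -8)) = -3162 - 63 = -3225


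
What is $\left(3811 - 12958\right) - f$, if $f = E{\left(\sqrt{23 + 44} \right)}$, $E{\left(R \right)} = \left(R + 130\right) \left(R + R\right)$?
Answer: $-9281 - 260 \sqrt{67} \approx -11409.0$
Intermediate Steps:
$E{\left(R \right)} = 2 R \left(130 + R\right)$ ($E{\left(R \right)} = \left(130 + R\right) 2 R = 2 R \left(130 + R\right)$)
$f = 2 \sqrt{67} \left(130 + \sqrt{67}\right)$ ($f = 2 \sqrt{23 + 44} \left(130 + \sqrt{23 + 44}\right) = 2 \sqrt{67} \left(130 + \sqrt{67}\right) \approx 2262.2$)
$\left(3811 - 12958\right) - f = \left(3811 - 12958\right) - \left(134 + 260 \sqrt{67}\right) = -9147 - \left(134 + 260 \sqrt{67}\right) = -9281 - 260 \sqrt{67}$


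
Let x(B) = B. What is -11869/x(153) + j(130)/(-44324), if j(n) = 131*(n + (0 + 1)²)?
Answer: -528707189/6781572 ≈ -77.962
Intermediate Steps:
j(n) = 131 + 131*n (j(n) = 131*(n + 1²) = 131*(n + 1) = 131*(1 + n) = 131 + 131*n)
-11869/x(153) + j(130)/(-44324) = -11869/153 + (131 + 131*130)/(-44324) = -11869*1/153 + (131 + 17030)*(-1/44324) = -11869/153 + 17161*(-1/44324) = -11869/153 - 17161/44324 = -528707189/6781572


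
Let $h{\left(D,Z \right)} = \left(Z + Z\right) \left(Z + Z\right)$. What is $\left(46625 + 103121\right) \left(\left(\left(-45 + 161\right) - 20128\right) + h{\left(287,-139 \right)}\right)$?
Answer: $8576252912$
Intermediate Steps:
$h{\left(D,Z \right)} = 4 Z^{2}$ ($h{\left(D,Z \right)} = 2 Z 2 Z = 4 Z^{2}$)
$\left(46625 + 103121\right) \left(\left(\left(-45 + 161\right) - 20128\right) + h{\left(287,-139 \right)}\right) = \left(46625 + 103121\right) \left(\left(\left(-45 + 161\right) - 20128\right) + 4 \left(-139\right)^{2}\right) = 149746 \left(\left(116 - 20128\right) + 4 \cdot 19321\right) = 149746 \left(-20012 + 77284\right) = 149746 \cdot 57272 = 8576252912$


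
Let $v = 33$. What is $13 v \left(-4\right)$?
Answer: $-1716$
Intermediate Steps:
$13 v \left(-4\right) = 13 \cdot 33 \left(-4\right) = 429 \left(-4\right) = -1716$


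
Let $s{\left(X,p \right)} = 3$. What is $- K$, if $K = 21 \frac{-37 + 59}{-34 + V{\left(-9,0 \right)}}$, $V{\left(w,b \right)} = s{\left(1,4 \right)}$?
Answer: $\frac{462}{31} \approx 14.903$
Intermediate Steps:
$V{\left(w,b \right)} = 3$
$K = - \frac{462}{31}$ ($K = 21 \frac{-37 + 59}{-34 + 3} = 21 \frac{22}{-31} = 21 \cdot 22 \left(- \frac{1}{31}\right) = 21 \left(- \frac{22}{31}\right) = - \frac{462}{31} \approx -14.903$)
$- K = \left(-1\right) \left(- \frac{462}{31}\right) = \frac{462}{31}$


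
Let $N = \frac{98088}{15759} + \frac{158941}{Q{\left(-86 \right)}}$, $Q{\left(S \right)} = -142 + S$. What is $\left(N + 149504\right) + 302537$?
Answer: $\frac{60063867851}{133076} \approx 4.5135 \cdot 10^{5}$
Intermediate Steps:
$N = - \frac{91940265}{133076}$ ($N = \frac{98088}{15759} + \frac{158941}{-142 - 86} = 98088 \cdot \frac{1}{15759} + \frac{158941}{-228} = \frac{32696}{5253} + 158941 \left(- \frac{1}{228}\right) = \frac{32696}{5253} - \frac{158941}{228} = - \frac{91940265}{133076} \approx -690.89$)
$\left(N + 149504\right) + 302537 = \left(- \frac{91940265}{133076} + 149504\right) + 302537 = \frac{19803454039}{133076} + 302537 = \frac{60063867851}{133076}$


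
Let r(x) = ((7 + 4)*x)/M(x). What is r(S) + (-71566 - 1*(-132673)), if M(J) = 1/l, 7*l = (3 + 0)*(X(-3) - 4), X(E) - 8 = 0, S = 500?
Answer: 493749/7 ≈ 70536.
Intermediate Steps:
X(E) = 8 (X(E) = 8 + 0 = 8)
l = 12/7 (l = ((3 + 0)*(8 - 4))/7 = (3*4)/7 = (⅐)*12 = 12/7 ≈ 1.7143)
M(J) = 7/12 (M(J) = 1/(12/7) = 7/12)
r(x) = 132*x/7 (r(x) = ((7 + 4)*x)/(7/12) = (11*x)*(12/7) = 132*x/7)
r(S) + (-71566 - 1*(-132673)) = (132/7)*500 + (-71566 - 1*(-132673)) = 66000/7 + (-71566 + 132673) = 66000/7 + 61107 = 493749/7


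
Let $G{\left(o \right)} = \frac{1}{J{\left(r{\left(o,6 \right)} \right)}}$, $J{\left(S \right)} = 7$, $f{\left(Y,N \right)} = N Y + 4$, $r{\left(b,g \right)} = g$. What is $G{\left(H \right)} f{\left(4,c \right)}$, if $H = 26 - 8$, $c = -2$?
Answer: $- \frac{4}{7} \approx -0.57143$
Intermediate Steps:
$f{\left(Y,N \right)} = 4 + N Y$
$H = 18$ ($H = 26 - 8 = 18$)
$G{\left(o \right)} = \frac{1}{7}$
$G{\left(H \right)} f{\left(4,c \right)} = \frac{4 - 8}{7} = \frac{1}{7} \left(-4\right) = - \frac{4}{7}$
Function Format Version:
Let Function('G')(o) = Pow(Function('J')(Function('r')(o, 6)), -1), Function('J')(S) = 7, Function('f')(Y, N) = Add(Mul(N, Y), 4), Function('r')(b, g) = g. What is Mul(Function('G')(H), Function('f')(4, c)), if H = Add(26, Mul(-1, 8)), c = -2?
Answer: Rational(-4, 7) ≈ -0.57143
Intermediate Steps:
Function('f')(Y, N) = Add(4, Mul(N, Y))
H = 18 (H = Add(26, -8) = 18)
Function('G')(o) = Rational(1, 7) (Function('G')(o) = Pow(7, -1) = Rational(1, 7))
Mul(Function('G')(H), Function('f')(4, c)) = Mul(Rational(1, 7), Add(4, Mul(-2, 4))) = Mul(Rational(1, 7), Add(4, -8)) = Mul(Rational(1, 7), -4) = Rational(-4, 7)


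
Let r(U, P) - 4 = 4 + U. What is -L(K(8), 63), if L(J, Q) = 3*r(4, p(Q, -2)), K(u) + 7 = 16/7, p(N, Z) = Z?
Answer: -36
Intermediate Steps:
r(U, P) = 8 + U (r(U, P) = 4 + (4 + U) = 8 + U)
K(u) = -33/7 (K(u) = -7 + 16/7 = -33/7)
L(J, Q) = 36 (L(J, Q) = 3*(8 + 4) = 3*12 = 36)
-L(K(8), 63) = -1*36 = -36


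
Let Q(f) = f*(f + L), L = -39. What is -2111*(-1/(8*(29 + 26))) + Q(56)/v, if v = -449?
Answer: 528959/197560 ≈ 2.6775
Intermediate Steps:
Q(f) = f*(-39 + f) (Q(f) = f*(f - 39) = f*(-39 + f))
-2111*(-1/(8*(29 + 26))) + Q(56)/v = -2111*(-1/(8*(29 + 26))) + (56*(-39 + 56))/(-449) = -2111/((-8*55)) + (56*17)*(-1/449) = -2111/(-440) + 952*(-1/449) = -2111*(-1/440) - 952/449 = 2111/440 - 952/449 = 528959/197560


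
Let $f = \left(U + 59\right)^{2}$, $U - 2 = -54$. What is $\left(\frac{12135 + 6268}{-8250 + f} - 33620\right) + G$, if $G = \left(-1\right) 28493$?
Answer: $- \frac{509407116}{8201} \approx -62115.0$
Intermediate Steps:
$U = -52$ ($U = 2 - 54 = -52$)
$f = 49$ ($f = \left(-52 + 59\right)^{2} = 7^{2} = 49$)
$G = -28493$
$\left(\frac{12135 + 6268}{-8250 + f} - 33620\right) + G = \left(\frac{12135 + 6268}{-8250 + 49} - 33620\right) - 28493 = \left(\frac{18403}{-8201} - 33620\right) - 28493 = \left(18403 \left(- \frac{1}{8201}\right) - 33620\right) - 28493 = \left(- \frac{18403}{8201} - 33620\right) - 28493 = - \frac{275736023}{8201} - 28493 = - \frac{509407116}{8201}$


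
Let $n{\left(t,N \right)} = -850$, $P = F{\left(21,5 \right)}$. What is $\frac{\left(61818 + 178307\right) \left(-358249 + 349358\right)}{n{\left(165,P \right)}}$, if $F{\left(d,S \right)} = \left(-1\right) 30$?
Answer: $\frac{5023415}{2} \approx 2.5117 \cdot 10^{6}$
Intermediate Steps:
$F{\left(d,S \right)} = -30$
$P = -30$
$\frac{\left(61818 + 178307\right) \left(-358249 + 349358\right)}{n{\left(165,P \right)}} = \frac{\left(61818 + 178307\right) \left(-358249 + 349358\right)}{-850} = 240125 \left(-8891\right) \left(- \frac{1}{850}\right) = \left(-2134951375\right) \left(- \frac{1}{850}\right) = \frac{5023415}{2}$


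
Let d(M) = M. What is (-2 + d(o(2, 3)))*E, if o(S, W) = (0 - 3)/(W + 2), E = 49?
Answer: -637/5 ≈ -127.40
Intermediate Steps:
o(S, W) = -3/(2 + W)
(-2 + d(o(2, 3)))*E = (-2 - 3/(2 + 3))*49 = (-2 - 3/5)*49 = -13/5*49 = -637/5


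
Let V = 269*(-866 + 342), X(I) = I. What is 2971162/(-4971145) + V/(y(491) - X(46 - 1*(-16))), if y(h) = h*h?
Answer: -1416819208698/1198140396755 ≈ -1.1825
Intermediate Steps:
y(h) = h²
V = -140956 (V = 269*(-524) = -140956)
2971162/(-4971145) + V/(y(491) - X(46 - 1*(-16))) = 2971162/(-4971145) - 140956/(491² - (46 - 1*(-16))) = 2971162*(-1/4971145) - 140956/(241081 - (46 + 16)) = -2971162/4971145 - 140956/(241081 - 1*62) = -2971162/4971145 - 140956/(241081 - 62) = -2971162/4971145 - 140956/241019 = -1416819208698/1198140396755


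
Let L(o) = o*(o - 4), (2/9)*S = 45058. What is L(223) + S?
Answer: 251598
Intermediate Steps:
S = 202761 (S = (9/2)*45058 = 202761)
L(o) = o*(-4 + o)
L(223) + S = 223*(-4 + 223) + 202761 = 223*219 + 202761 = 48837 + 202761 = 251598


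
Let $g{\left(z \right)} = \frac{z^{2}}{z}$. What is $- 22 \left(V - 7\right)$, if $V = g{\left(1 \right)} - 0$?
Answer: $132$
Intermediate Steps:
$g{\left(z \right)} = z$
$V = 1$ ($V = 1 - 0 = 1 + 0 = 1$)
$- 22 \left(V - 7\right) = - 22 \left(1 - 7\right) = \left(-22\right) \left(-6\right) = 132$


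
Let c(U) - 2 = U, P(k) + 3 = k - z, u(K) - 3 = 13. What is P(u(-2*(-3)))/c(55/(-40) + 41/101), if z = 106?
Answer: -75144/833 ≈ -90.209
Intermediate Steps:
u(K) = 16 (u(K) = 3 + 13 = 16)
P(k) = -109 + k (P(k) = -3 + (k - 1*106) = -3 + (k - 106) = -3 + (-106 + k) = -109 + k)
c(U) = 2 + U
P(u(-2*(-3)))/c(55/(-40) + 41/101) = (-109 + 16)/(2 + (55/(-40) + 41/101)) = -93/(2 + (55*(-1/40) + 41*(1/101))) = -93/(2 + (-11/8 + 41/101)) = -93/(2 - 783/808) = -93/833/808 = -93*808/833 = -75144/833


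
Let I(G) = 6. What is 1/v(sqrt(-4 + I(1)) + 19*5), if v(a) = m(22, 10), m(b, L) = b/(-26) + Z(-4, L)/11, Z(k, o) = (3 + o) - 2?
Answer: 13/2 ≈ 6.5000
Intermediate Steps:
Z(k, o) = 1 + o
m(b, L) = 1/11 - b/26 + L/11 (m(b, L) = b/(-26) + (1 + L)/11 = b*(-1/26) + (1 + L)*(1/11) = -b/26 + (1/11 + L/11) = 1/11 - b/26 + L/11)
v(a) = 2/13 (v(a) = 1/11 - 1/26*22 + (1/11)*10 = 1/11 - 11/13 + 10/11 = 2/13)
1/v(sqrt(-4 + I(1)) + 19*5) = 1/(2/13) = 13/2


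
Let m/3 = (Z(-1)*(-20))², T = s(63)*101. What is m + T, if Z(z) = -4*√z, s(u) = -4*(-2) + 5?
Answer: -17887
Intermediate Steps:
s(u) = 13 (s(u) = 8 + 5 = 13)
T = 1313 (T = 13*101 = 1313)
m = -19200 (m = 3*(-4*I*(-20))² = 3*(80*I)² = 3*(-6400) = -19200)
m + T = -19200 + 1313 = -17887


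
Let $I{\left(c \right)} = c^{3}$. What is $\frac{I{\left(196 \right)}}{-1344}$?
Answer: $- \frac{16807}{3} \approx -5602.3$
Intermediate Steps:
$\frac{I{\left(196 \right)}}{-1344} = \frac{196^{3}}{-1344} = 7529536 \left(- \frac{1}{1344}\right) = - \frac{16807}{3}$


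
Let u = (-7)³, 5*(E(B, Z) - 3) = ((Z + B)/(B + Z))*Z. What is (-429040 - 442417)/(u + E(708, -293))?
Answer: 4357285/1993 ≈ 2186.3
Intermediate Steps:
E(B, Z) = 3 + Z/5 (E(B, Z) = 3 + (((Z + B)/(B + Z))*Z)/5 = 3 + (((B + Z)/(B + Z))*Z)/5 = 3 + (1*Z)/5 = 3 + Z/5)
u = -343
(-429040 - 442417)/(u + E(708, -293)) = (-429040 - 442417)/(-343 + (3 + (⅕)*(-293))) = -871457/(-343 + (3 - 293/5)) = -871457/(-343 - 278/5) = -871457/(-1993/5) = -871457*(-5/1993) = 4357285/1993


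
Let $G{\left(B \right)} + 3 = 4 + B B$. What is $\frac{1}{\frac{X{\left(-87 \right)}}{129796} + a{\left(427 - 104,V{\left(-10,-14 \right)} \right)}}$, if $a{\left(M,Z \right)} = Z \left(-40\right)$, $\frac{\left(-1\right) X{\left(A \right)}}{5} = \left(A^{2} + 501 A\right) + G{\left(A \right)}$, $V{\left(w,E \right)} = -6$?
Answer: $\frac{32449}{7823320} \approx 0.0041477$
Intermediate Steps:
$G{\left(B \right)} = 1 + B^{2}$ ($G{\left(B \right)} = -3 + \left(4 + B B\right) = -3 + \left(4 + B^{2}\right) = 1 + B^{2}$)
$X{\left(A \right)} = -5 - 2505 A - 10 A^{2}$ ($X{\left(A \right)} = - 5 \left(\left(A^{2} + 501 A\right) + \left(1 + A^{2}\right)\right) = - 5 \left(1 + 2 A^{2} + 501 A\right) = -5 - 2505 A - 10 A^{2}$)
$a{\left(M,Z \right)} = - 40 Z$
$\frac{1}{\frac{X{\left(-87 \right)}}{129796} + a{\left(427 - 104,V{\left(-10,-14 \right)} \right)}} = \frac{1}{\frac{-5 - -217935 - 10 \left(-87\right)^{2}}{129796} - -240} = \frac{1}{\left(-5 + 217935 - 75690\right) \frac{1}{129796} + 240} = \frac{1}{142240 \cdot \frac{1}{129796} + 240} = \frac{1}{\frac{35560}{32449} + 240} = \frac{1}{\frac{7823320}{32449}} = \frac{32449}{7823320}$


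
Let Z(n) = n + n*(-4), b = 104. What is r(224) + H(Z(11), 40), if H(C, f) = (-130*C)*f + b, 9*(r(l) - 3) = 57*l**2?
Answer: 1468465/3 ≈ 4.8949e+5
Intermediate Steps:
r(l) = 3 + 19*l**2/3 (r(l) = 3 + (57*l**2)/9 = 3 + 19*l**2/3)
Z(n) = -3*n (Z(n) = n - 4*n = -3*n)
H(C, f) = 104 - 130*C*f (H(C, f) = (-130*C)*f + 104 = -130*C*f + 104 = 104 - 130*C*f)
r(224) + H(Z(11), 40) = (3 + (19/3)*224**2) + (104 - 130*(-3*11)*40) = (3 + (19/3)*50176) + (104 - 130*(-33)*40) = (3 + 953344/3) + (104 + 171600) = 953353/3 + 171704 = 1468465/3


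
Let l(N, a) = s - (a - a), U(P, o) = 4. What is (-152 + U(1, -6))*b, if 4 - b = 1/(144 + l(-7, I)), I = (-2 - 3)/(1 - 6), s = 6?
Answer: -44326/75 ≈ -591.01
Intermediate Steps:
I = 1 (I = -5/(-5) = -5*(-1/5) = 1)
l(N, a) = 6 (l(N, a) = 6 - (a - a) = 6 - 1*0 = 6 + 0 = 6)
b = 599/150 (b = 4 - 1/(144 + 6) = 4 - 1/150 = 599/150 ≈ 3.9933)
(-152 + U(1, -6))*b = (-152 + 4)*(599/150) = -148*599/150 = -44326/75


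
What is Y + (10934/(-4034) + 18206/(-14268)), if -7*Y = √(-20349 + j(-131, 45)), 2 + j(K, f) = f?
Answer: -57362329/14389278 - I*√20306/7 ≈ -3.9865 - 20.357*I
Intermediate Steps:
j(K, f) = -2 + f
Y = -I*√20306/7 (Y = -√(-20349 + (-2 + 45))/7 = -√(-20349 + 43)/7 = -I*√20306/7 ≈ -20.357*I)
Y + (10934/(-4034) + 18206/(-14268)) = -I*√20306/7 + (10934/(-4034) + 18206/(-14268)) = -I*√20306/7 + (10934*(-1/4034) + 18206*(-1/14268)) = -I*√20306/7 + (-5467/2017 - 9103/7134) = -I*√20306/7 - 57362329/14389278 = -57362329/14389278 - I*√20306/7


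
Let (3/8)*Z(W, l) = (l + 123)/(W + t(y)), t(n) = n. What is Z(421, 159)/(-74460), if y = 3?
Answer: -47/1973190 ≈ -2.3819e-5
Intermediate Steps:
Z(W, l) = 8*(123 + l)/(3*(3 + W)) (Z(W, l) = 8*((l + 123)/(W + 3))/3 = 8*((123 + l)/(3 + W))/3 = 8*(123 + l)/(3*(3 + W)))
Z(421, 159)/(-74460) = (8*(123 + 159)/(3*(3 + 421)))/(-74460) = ((8/3)*282/424)*(-1/74460) = ((8/3)*(1/424)*282)*(-1/74460) = (94/53)*(-1/74460) = -47/1973190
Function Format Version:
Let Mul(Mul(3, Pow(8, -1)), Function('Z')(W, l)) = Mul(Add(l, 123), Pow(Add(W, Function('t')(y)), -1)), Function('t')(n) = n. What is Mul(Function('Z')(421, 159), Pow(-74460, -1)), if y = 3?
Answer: Rational(-47, 1973190) ≈ -2.3819e-5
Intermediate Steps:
Function('Z')(W, l) = Mul(Rational(8, 3), Pow(Add(3, W), -1), Add(123, l)) (Function('Z')(W, l) = Mul(Rational(8, 3), Mul(Add(l, 123), Pow(Add(W, 3), -1))) = Mul(Rational(8, 3), Mul(Add(123, l), Pow(Add(3, W), -1))) = Mul(Rational(8, 3), Mul(Pow(Add(3, W), -1), Add(123, l))) = Mul(Rational(8, 3), Pow(Add(3, W), -1), Add(123, l)))
Mul(Function('Z')(421, 159), Pow(-74460, -1)) = Mul(Mul(Rational(8, 3), Pow(Add(3, 421), -1), Add(123, 159)), Pow(-74460, -1)) = Mul(Mul(Rational(8, 3), Pow(424, -1), 282), Rational(-1, 74460)) = Mul(Mul(Rational(8, 3), Rational(1, 424), 282), Rational(-1, 74460)) = Mul(Rational(94, 53), Rational(-1, 74460)) = Rational(-47, 1973190)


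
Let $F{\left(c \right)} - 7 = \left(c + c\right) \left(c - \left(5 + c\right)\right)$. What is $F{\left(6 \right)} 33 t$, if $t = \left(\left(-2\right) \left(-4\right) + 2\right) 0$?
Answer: $0$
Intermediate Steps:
$F{\left(c \right)} = 7 - 10 c$ ($F{\left(c \right)} = 7 + \left(c + c\right) \left(c - \left(5 + c\right)\right) = 7 + 2 c \left(-5\right) = 7 - 10 c$)
$t = 0$ ($t = \left(8 + 2\right) 0 = 10 \cdot 0 = 0$)
$F{\left(6 \right)} 33 t = \left(7 - 60\right) 33 \cdot 0 = \left(-53\right) 33 \cdot 0 = \left(-1749\right) 0 = 0$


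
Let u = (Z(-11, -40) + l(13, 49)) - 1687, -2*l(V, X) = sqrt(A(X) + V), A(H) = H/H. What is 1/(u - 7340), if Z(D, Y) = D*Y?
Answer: -17174/147473131 + sqrt(14)/147473131 ≈ -0.00011643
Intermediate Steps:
A(H) = 1
l(V, X) = -sqrt(1 + V)/2
u = -1247 - sqrt(14)/2 (u = (-11*(-40) - sqrt(1 + 13)/2) - 1687 = (440 - sqrt(14)/2) - 1687 = -1247 - sqrt(14)/2 ≈ -1248.9)
1/(u - 7340) = 1/((-1247 - sqrt(14)/2) - 7340) = 1/(-8587 - sqrt(14)/2)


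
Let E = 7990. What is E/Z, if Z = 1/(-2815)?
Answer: -22491850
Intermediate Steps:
Z = -1/2815 ≈ -0.00035524
E/Z = 7990/(-1/2815) = 7990*(-2815) = -22491850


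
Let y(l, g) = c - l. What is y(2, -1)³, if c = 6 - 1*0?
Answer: 64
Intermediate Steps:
c = 6 (c = 6 + 0 = 6)
y(l, g) = 6 - l
y(2, -1)³ = (6 - 1*2)³ = (6 - 2)³ = 4³ = 64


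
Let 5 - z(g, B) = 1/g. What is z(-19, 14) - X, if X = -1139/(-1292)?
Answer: 317/76 ≈ 4.1711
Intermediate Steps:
X = 67/76 (X = -1139*(-1/1292) = 67/76 ≈ 0.88158)
z(g, B) = 5 - 1/g
z(-19, 14) - X = (5 - 1/(-19)) - 1*67/76 = (5 - 1*(-1/19)) - 67/76 = (5 + 1/19) - 67/76 = 96/19 - 67/76 = 317/76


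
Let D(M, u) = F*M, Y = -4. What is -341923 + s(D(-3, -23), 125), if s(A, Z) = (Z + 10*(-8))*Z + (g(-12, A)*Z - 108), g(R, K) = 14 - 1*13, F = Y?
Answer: -336281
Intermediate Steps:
F = -4
g(R, K) = 1 (g(R, K) = 14 - 13 = 1)
D(M, u) = -4*M
s(A, Z) = -108 + Z + Z*(-80 + Z) (s(A, Z) = (Z + 10*(-8))*Z + (1*Z - 108) = (Z - 80)*Z + (Z - 108) = (-80 + Z)*Z + (-108 + Z) = Z*(-80 + Z) + (-108 + Z) = -108 + Z + Z*(-80 + Z))
-341923 + s(D(-3, -23), 125) = -341923 + (-108 + 125² - 79*125) = -341923 + (-108 + 15625 - 9875) = -341923 + 5642 = -336281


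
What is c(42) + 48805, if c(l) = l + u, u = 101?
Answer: 48948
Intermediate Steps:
c(l) = 101 + l (c(l) = l + 101 = 101 + l)
c(42) + 48805 = (101 + 42) + 48805 = 143 + 48805 = 48948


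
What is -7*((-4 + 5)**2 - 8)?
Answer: 49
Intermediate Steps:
-7*((-4 + 5)**2 - 8) = -7*(1**2 - 8) = -7*(1 - 8) = -7*(-7) = 49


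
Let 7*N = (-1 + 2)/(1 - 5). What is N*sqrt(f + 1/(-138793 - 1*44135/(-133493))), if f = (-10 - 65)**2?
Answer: -sqrt(1930956852883698314382198)/518779794792 ≈ -2.6786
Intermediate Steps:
f = 5625 (f = (-75)**2 = 5625)
N = -1/28 (N = ((-1 + 2)/(1 - 5))/7 = (1/(-4))/7 = (1*(-1/4))/7 = (1/7)*(-1/4) = -1/28 ≈ -0.035714)
N*sqrt(f + 1/(-138793 - 1*44135/(-133493))) = -sqrt(5625 + 1/(-138793 - 1*44135/(-133493)))/28 = -sqrt(5625 + 1/(-138793 - 44135*(-1/133493)))/28 = -sqrt(5625 + 1/(-138793 + 44135/133493))/28 = -sqrt(5625 + 1/(-18527849814/133493))/28 = -sqrt(5625 - 133493/18527849814)/28 = -sqrt(1930956852883698314382198)/518779794792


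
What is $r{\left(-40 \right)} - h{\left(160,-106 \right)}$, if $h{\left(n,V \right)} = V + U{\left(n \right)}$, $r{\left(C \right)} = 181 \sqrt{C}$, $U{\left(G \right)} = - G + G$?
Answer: $106 + 362 i \sqrt{10} \approx 106.0 + 1144.7 i$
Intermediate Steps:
$U{\left(G \right)} = 0$
$h{\left(n,V \right)} = V$ ($h{\left(n,V \right)} = V + 0 = V$)
$r{\left(-40 \right)} - h{\left(160,-106 \right)} = 181 \sqrt{-40} - -106 = 181 \cdot 2 i \sqrt{10} + 106 = 362 i \sqrt{10} + 106 = 106 + 362 i \sqrt{10}$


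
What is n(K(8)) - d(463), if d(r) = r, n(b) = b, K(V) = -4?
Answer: -467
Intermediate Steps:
n(K(8)) - d(463) = -4 - 1*463 = -4 - 463 = -467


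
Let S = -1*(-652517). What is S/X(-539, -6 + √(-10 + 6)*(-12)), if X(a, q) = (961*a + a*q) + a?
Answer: -2556583/2020172 - 32091*I/1010086 ≈ -1.2655 - 0.031771*I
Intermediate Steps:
S = 652517
X(a, q) = 962*a + a*q
S/X(-539, -6 + √(-10 + 6)*(-12)) = 652517/((-539*(962 + (-6 + √(-10 + 6)*(-12))))) = 652517/((-539*(962 + (-6 + √(-4)*(-12))))) = 652517/((-539*(962 + (-6 + (2*I)*(-12))))) = 652517/((-539*(962 + (-6 - 24*I)))) = 652517/((-539*(956 - 24*I))) = 652517/(-515284 + 12936*I) = 652517*((-515284 - 12936*I)/265684940752) = 10697*(-515284 - 12936*I)/4355490832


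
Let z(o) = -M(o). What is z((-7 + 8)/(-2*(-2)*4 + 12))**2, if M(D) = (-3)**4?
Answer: 6561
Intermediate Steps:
M(D) = 81
z(o) = -81 (z(o) = -1*81 = -81)
z((-7 + 8)/(-2*(-2)*4 + 12))**2 = (-81)**2 = 6561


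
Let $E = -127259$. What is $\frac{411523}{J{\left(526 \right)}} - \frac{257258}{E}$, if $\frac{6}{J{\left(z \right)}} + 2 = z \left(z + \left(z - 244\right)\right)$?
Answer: $\frac{11128783270400645}{381777} \approx 2.915 \cdot 10^{10}$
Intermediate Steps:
$J{\left(z \right)} = \frac{6}{-2 + z \left(-244 + 2 z\right)}$ ($J{\left(z \right)} = \frac{6}{-2 + z \left(z + \left(z - 244\right)\right)} = \frac{6}{-2 + z \left(z + \left(-244 + z\right)\right)} = \frac{6}{-2 + z \left(-244 + 2 z\right)}$)
$\frac{411523}{J{\left(526 \right)}} - \frac{257258}{E} = \frac{411523}{3 \frac{1}{-1 + 526^{2} - 64172}} - \frac{257258}{-127259} = \frac{411523}{3 \frac{1}{-1 + 276676 - 64172}} - - \frac{257258}{127259} = \frac{411523}{3 \cdot \frac{1}{212503}} + \frac{257258}{127259} = \frac{411523}{\frac{3}{212503}} + \frac{257258}{127259} = 411523 \cdot \frac{212503}{3} + \frac{257258}{127259} = \frac{87449872069}{3} + \frac{257258}{127259} = \frac{11128783270400645}{381777}$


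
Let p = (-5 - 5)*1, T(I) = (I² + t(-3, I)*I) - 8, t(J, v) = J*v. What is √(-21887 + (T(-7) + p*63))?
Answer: I*√22623 ≈ 150.41*I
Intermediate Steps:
T(I) = -8 - 2*I² (T(I) = (I² + (-3*I)*I) - 8 = (I² - 3*I²) - 8 = -2*I² - 8 = -8 - 2*I²)
p = -10 (p = -10*1 = -10)
√(-21887 + (T(-7) + p*63)) = √(-21887 + ((-8 - 2*(-7)²) - 10*63)) = √(-21887 + ((-8 - 2*49) - 630)) = √(-21887 + ((-8 - 98) - 630)) = √(-21887 + (-106 - 630)) = √(-21887 - 736) = √(-22623) = I*√22623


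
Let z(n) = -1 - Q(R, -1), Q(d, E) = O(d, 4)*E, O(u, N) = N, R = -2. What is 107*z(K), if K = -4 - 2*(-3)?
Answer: 321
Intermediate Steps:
K = 2 (K = -4 + 6 = 2)
Q(d, E) = 4*E
z(n) = 3 (z(n) = -1 - 4*(-1) = -1 - 1*(-4) = -1 + 4 = 3)
107*z(K) = 107*3 = 321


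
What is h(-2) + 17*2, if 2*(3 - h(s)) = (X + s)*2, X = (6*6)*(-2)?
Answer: 111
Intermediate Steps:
X = -72 (X = 36*(-2) = -72)
h(s) = 75 - s (h(s) = 3 - (-72 + s)*2/2 = 3 - (-144 + 2*s)/2 = 3 + (72 - s) = 75 - s)
h(-2) + 17*2 = (75 - 1*(-2)) + 17*2 = (75 + 2) + 34 = 77 + 34 = 111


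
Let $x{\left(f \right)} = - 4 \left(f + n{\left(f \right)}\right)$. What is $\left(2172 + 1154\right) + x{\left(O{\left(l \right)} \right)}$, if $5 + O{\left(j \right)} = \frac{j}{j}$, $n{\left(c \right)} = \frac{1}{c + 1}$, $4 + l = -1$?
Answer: $\frac{10030}{3} \approx 3343.3$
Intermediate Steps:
$l = -5$ ($l = -4 - 1 = -5$)
$n{\left(c \right)} = \frac{1}{1 + c}$
$O{\left(j \right)} = -4$ ($O{\left(j \right)} = -5 + \frac{j}{j} = -5 + 1 = -4$)
$x{\left(f \right)} = - 4 f - \frac{4}{1 + f}$ ($x{\left(f \right)} = - 4 \left(f + \frac{1}{1 + f}\right) = - 4 f - \frac{4}{1 + f}$)
$\left(2172 + 1154\right) + x{\left(O{\left(l \right)} \right)} = \left(2172 + 1154\right) + \frac{4 \left(-1 - - 4 \left(1 - 4\right)\right)}{1 - 4} = 3326 + \frac{4 \left(-1 - \left(-4\right) \left(-3\right)\right)}{-3} = 3326 + 4 \left(- \frac{1}{3}\right) \left(-1 - 12\right) = 3326 + 4 \left(- \frac{1}{3}\right) \left(-13\right) = 3326 + \frac{52}{3} = \frac{10030}{3}$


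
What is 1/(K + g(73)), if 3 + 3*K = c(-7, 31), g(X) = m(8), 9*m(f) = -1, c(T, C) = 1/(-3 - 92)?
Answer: -855/953 ≈ -0.89717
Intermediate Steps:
c(T, C) = -1/95 (c(T, C) = 1/(-95) = -1/95)
m(f) = -⅑ (m(f) = (⅑)*(-1) = -⅑)
g(X) = -⅑
K = -286/285 (K = -1 + (⅓)*(-1/95) = -1 - 1/285 = -286/285 ≈ -1.0035)
1/(K + g(73)) = 1/(-286/285 - ⅑) = 1/(-953/855) = -855/953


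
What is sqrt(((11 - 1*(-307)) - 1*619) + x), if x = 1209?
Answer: 2*sqrt(227) ≈ 30.133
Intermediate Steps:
sqrt(((11 - 1*(-307)) - 1*619) + x) = sqrt(((11 - 1*(-307)) - 1*619) + 1209) = sqrt(((11 + 307) - 619) + 1209) = sqrt((318 - 619) + 1209) = sqrt(-301 + 1209) = sqrt(908) = 2*sqrt(227)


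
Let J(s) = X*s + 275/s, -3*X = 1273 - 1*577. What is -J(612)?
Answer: 86893933/612 ≈ 1.4198e+5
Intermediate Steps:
X = -232 (X = -(1273 - 1*577)/3 = -(1273 - 577)/3 = -1/3*696 = -232)
J(s) = -232*s + 275/s
-J(612) = -(-232*612 + 275/612) = -(-141984 + 275*(1/612)) = -(-141984 + 275/612) = -1*(-86893933/612) = 86893933/612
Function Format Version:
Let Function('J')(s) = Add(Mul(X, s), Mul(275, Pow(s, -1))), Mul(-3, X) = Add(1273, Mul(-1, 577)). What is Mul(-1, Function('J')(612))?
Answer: Rational(86893933, 612) ≈ 1.4198e+5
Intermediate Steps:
X = -232 (X = Mul(Rational(-1, 3), Add(1273, Mul(-1, 577))) = Mul(Rational(-1, 3), Add(1273, -577)) = Mul(Rational(-1, 3), 696) = -232)
Function('J')(s) = Add(Mul(-232, s), Mul(275, Pow(s, -1)))
Mul(-1, Function('J')(612)) = Mul(-1, Add(Mul(-232, 612), Mul(275, Pow(612, -1)))) = Mul(-1, Add(-141984, Mul(275, Rational(1, 612)))) = Mul(-1, Add(-141984, Rational(275, 612))) = Mul(-1, Rational(-86893933, 612)) = Rational(86893933, 612)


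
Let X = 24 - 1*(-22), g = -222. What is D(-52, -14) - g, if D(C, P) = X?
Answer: 268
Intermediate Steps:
X = 46 (X = 24 + 22 = 46)
D(C, P) = 46
D(-52, -14) - g = 46 - 1*(-222) = 46 + 222 = 268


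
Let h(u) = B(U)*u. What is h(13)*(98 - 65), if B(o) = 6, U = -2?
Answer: 2574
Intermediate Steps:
h(u) = 6*u
h(13)*(98 - 65) = (6*13)*(98 - 65) = 78*33 = 2574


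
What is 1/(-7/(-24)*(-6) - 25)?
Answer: -4/107 ≈ -0.037383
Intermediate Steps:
1/(-7/(-24)*(-6) - 25) = 1/(-7*(-1/24)*(-6) - 25) = 1/((7/24)*(-6) - 25) = 1/(-7/4 - 25) = 1/(-107/4) = -4/107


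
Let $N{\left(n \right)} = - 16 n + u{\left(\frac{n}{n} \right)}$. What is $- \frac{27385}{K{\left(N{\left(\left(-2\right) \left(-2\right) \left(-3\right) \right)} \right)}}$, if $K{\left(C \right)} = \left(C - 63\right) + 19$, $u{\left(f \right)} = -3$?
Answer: $- \frac{5477}{29} \approx -188.86$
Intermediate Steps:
$N{\left(n \right)} = -3 - 16 n$ ($N{\left(n \right)} = - 16 n - 3 = -3 - 16 n$)
$K{\left(C \right)} = -44 + C$ ($K{\left(C \right)} = \left(-63 + C\right) + 19 = -44 + C$)
$- \frac{27385}{K{\left(N{\left(\left(-2\right) \left(-2\right) \left(-3\right) \right)} \right)}} = - \frac{27385}{-44 - \left(3 + 16 \left(-2\right) \left(-2\right) \left(-3\right)\right)} = - \frac{27385}{-44 - \left(3 + 16 \cdot 4 \left(-3\right)\right)} = - \frac{27385}{-44 - -189} = - \frac{27385}{-44 + \left(-3 + 192\right)} = - \frac{27385}{-44 + 189} = - \frac{27385}{145} = \left(-27385\right) \frac{1}{145} = - \frac{5477}{29}$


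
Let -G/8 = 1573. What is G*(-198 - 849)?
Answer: 13175448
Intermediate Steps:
G = -12584 (G = -8*1573 = -12584)
G*(-198 - 849) = -12584*(-198 - 849) = -12584*(-1047) = 13175448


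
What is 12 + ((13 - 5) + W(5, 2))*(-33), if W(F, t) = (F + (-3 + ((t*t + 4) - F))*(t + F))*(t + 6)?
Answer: -1572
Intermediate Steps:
W(F, t) = (6 + t)*(F + (F + t)*(1 + t**2 - F)) (W(F, t) = (F + (-3 + ((t**2 + 4) - F))*(F + t))*(6 + t) = (F + (-3 + ((4 + t**2) - F))*(F + t))*(6 + t) = (F + (-3 + (4 + t**2 - F))*(F + t))*(6 + t) = (F + (1 + t**2 - F)*(F + t))*(6 + t) = (F + (F + t)*(1 + t**2 - F))*(6 + t) = (6 + t)*(F + (F + t)*(1 + t**2 - F)))
12 + ((13 - 5) + W(5, 2))*(-33) = 12 + ((13 - 5) + (2**2 + 2**4 - 6*5**2 + 6*2 + 6*2**3 + 12*5 + 5*2**3 - 1*2*5**2 - 4*5*2 + 5*5*2**2))*(-33) = 12 + (8 + (4 + 16 - 6*25 + 12 + 6*8 + 60 + 5*8 - 1*2*25 - 40 + 5*5*4))*(-33) = 12 + (8 + (4 + 16 - 150 + 12 + 48 + 60 + 40 - 50 - 40 + 100))*(-33) = 12 + (8 + 40)*(-33) = 12 + 48*(-33) = 12 - 1584 = -1572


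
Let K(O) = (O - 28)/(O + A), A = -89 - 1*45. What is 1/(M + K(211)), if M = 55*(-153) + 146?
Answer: -77/636530 ≈ -0.00012097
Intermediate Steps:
A = -134 (A = -89 - 45 = -134)
K(O) = (-28 + O)/(-134 + O) (K(O) = (O - 28)/(O - 134) = (-28 + O)/(-134 + O))
M = -8269 (M = -8415 + 146 = -8269)
1/(M + K(211)) = 1/(-8269 + (-28 + 211)/(-134 + 211)) = 1/(-8269 + 183/77) = 1/(-636530/77) = -77/636530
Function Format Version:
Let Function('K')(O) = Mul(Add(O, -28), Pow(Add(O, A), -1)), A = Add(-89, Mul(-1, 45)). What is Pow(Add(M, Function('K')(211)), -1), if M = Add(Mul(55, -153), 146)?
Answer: Rational(-77, 636530) ≈ -0.00012097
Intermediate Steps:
A = -134 (A = Add(-89, -45) = -134)
Function('K')(O) = Mul(Pow(Add(-134, O), -1), Add(-28, O)) (Function('K')(O) = Mul(Add(O, -28), Pow(Add(O, -134), -1)) = Mul(Add(-28, O), Pow(Add(-134, O), -1)) = Mul(Pow(Add(-134, O), -1), Add(-28, O)))
M = -8269 (M = Add(-8415, 146) = -8269)
Pow(Add(M, Function('K')(211)), -1) = Pow(Add(-8269, Mul(Pow(Add(-134, 211), -1), Add(-28, 211))), -1) = Pow(Add(-8269, Mul(Pow(77, -1), 183)), -1) = Pow(Add(-8269, Mul(Rational(1, 77), 183)), -1) = Pow(Add(-8269, Rational(183, 77)), -1) = Pow(Rational(-636530, 77), -1) = Rational(-77, 636530)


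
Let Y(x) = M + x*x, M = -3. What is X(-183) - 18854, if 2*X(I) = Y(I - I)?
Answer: -37711/2 ≈ -18856.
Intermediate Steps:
Y(x) = -3 + x² (Y(x) = -3 + x*x = -3 + x²)
X(I) = -3/2 (X(I) = (-3 + (I - I)²)/2 = (-3 + 0²)/2 = (-3 + 0)/2 = (½)*(-3) = -3/2)
X(-183) - 18854 = -3/2 - 18854 = -37711/2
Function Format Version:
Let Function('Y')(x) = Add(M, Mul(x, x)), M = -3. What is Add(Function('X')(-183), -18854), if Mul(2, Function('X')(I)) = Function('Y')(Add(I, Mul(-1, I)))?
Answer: Rational(-37711, 2) ≈ -18856.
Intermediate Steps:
Function('Y')(x) = Add(-3, Pow(x, 2)) (Function('Y')(x) = Add(-3, Mul(x, x)) = Add(-3, Pow(x, 2)))
Function('X')(I) = Rational(-3, 2) (Function('X')(I) = Mul(Rational(1, 2), Add(-3, Pow(Add(I, Mul(-1, I)), 2))) = Mul(Rational(1, 2), Add(-3, Pow(0, 2))) = Mul(Rational(1, 2), Add(-3, 0)) = Mul(Rational(1, 2), -3) = Rational(-3, 2))
Add(Function('X')(-183), -18854) = Add(Rational(-3, 2), -18854) = Rational(-37711, 2)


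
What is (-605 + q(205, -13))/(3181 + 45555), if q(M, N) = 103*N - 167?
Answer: -2111/48736 ≈ -0.043315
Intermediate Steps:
q(M, N) = -167 + 103*N
(-605 + q(205, -13))/(3181 + 45555) = (-605 + (-167 + 103*(-13)))/(3181 + 45555) = (-605 + (-167 - 1339))/48736 = (-605 - 1506)*(1/48736) = -2111*1/48736 = -2111/48736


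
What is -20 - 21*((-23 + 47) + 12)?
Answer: -776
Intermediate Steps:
-20 - 21*((-23 + 47) + 12) = -20 - 21*(24 + 12) = -20 - 21*36 = -20 - 756 = -776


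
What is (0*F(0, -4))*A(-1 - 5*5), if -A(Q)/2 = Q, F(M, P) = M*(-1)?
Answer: 0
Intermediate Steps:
F(M, P) = -M
A(Q) = -2*Q
(0*F(0, -4))*A(-1 - 5*5) = (0*(-1*0))*(-2*(-1 - 5*5)) = (0*0)*(-2*(-1 - 25)) = 0*(-2*(-26)) = 0*52 = 0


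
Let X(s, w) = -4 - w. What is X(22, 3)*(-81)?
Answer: 567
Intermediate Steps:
X(22, 3)*(-81) = (-4 - 1*3)*(-81) = (-4 - 3)*(-81) = -7*(-81) = 567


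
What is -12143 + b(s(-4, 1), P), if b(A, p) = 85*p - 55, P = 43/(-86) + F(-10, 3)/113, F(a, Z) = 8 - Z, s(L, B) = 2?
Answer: -2765503/226 ≈ -12237.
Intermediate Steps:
P = -103/226 (P = 43/(-86) + (8 - 1*3)/113 = 43*(-1/86) + (8 - 3)*(1/113) = -½ + 5*(1/113) = -½ + 5/113 = -103/226 ≈ -0.45575)
b(A, p) = -55 + 85*p
-12143 + b(s(-4, 1), P) = -12143 + (-55 + 85*(-103/226)) = -12143 + (-55 - 8755/226) = -12143 - 21185/226 = -2765503/226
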